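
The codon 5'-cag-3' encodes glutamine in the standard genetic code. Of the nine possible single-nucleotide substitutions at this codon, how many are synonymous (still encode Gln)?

1

Position 1: none → 0 synonymous.
Position 2: none → 0 synonymous.
Position 3: CAA → 1 synonymous.
Total: 0 + 0 + 1 = 1.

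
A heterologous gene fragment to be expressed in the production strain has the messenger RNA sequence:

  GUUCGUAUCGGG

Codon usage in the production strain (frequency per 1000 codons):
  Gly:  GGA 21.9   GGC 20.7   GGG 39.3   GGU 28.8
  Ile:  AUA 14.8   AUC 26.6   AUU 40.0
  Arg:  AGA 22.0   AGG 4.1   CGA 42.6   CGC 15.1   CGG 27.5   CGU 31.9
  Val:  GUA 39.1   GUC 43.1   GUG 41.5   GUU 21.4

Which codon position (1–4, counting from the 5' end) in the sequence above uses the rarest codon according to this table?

Codon 1 GUU (Val): 21.4 per 1000.
Codon 2 CGU (Arg): 31.9 per 1000.
Codon 3 AUC (Ile): 26.6 per 1000.
Codon 4 GGG (Gly): 39.3 per 1000.
Lowest frequency is 21.4 at codon 1.

1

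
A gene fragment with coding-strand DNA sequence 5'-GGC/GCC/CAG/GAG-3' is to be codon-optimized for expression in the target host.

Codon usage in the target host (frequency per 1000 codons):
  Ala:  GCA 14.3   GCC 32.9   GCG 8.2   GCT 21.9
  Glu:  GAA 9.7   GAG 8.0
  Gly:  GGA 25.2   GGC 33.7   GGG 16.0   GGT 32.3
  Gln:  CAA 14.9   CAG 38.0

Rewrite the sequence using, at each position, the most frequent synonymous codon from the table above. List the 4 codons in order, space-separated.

Codon 1 (Gly): best is GGC at 33.7.
Codon 2 (Ala): best is GCC at 32.9.
Codon 3 (Gln): best is CAG at 38.0.
Codon 4 (Glu): best is GAA at 9.7.

GGC GCC CAG GAA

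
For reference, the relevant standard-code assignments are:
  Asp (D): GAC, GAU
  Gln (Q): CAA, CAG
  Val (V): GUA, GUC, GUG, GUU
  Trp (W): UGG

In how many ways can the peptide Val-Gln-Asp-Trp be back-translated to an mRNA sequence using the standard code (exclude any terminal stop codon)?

16

Val: 4 codons.
Gln: 2 codons.
Asp: 2 codons.
Trp: 1 codon.
4 × 2 × 2 × 1 = 16.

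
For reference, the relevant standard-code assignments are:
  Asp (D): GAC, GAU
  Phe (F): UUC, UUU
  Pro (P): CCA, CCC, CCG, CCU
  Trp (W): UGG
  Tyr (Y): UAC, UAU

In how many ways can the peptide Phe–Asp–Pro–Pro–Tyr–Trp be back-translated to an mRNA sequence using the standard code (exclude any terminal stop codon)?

128

Phe: 2 codons.
Asp: 2 codons.
Pro: 4 codons.
Pro: 4 codons.
Tyr: 2 codons.
Trp: 1 codon.
2 × 2 × 4 × 4 × 2 × 1 = 128.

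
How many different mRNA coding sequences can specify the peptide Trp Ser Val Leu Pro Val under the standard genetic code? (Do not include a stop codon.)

2304

Trp: 1 codon.
Ser: 6 codons.
Val: 4 codons.
Leu: 6 codons.
Pro: 4 codons.
Val: 4 codons.
1 × 6 × 4 × 6 × 4 × 4 = 2304.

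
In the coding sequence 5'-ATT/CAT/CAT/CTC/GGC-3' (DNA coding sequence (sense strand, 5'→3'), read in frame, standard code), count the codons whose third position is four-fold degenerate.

2

Codon 1 ATT (Ile): third position 3-fold.
Codon 2 CAT (His): third position 2-fold.
Codon 3 CAT (His): third position 2-fold.
Codon 4 CTC (Leu): third position 4-fold.
Codon 5 GGC (Gly): third position 4-fold.
Four-fold degenerate third positions: 2.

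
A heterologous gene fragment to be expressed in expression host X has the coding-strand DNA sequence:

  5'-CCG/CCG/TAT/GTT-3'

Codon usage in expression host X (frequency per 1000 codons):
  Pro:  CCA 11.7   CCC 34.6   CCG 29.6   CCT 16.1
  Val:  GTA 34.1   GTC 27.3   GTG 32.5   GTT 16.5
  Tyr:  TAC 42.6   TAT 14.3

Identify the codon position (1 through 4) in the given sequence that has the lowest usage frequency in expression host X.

3

Codon 1 CCG (Pro): 29.6 per 1000.
Codon 2 CCG (Pro): 29.6 per 1000.
Codon 3 TAT (Tyr): 14.3 per 1000.
Codon 4 GTT (Val): 16.5 per 1000.
Lowest frequency is 14.3 at codon 3.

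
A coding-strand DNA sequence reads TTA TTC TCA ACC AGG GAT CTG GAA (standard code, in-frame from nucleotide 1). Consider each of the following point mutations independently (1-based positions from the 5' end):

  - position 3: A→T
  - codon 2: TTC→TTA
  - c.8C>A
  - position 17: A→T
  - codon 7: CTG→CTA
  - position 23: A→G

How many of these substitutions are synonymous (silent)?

1

Codon 1: TTA (Leu) → TTT (Phe) — missense.
Codon 2: TTC (Phe) → TTA (Leu) — missense.
Codon 3: TCA (Ser) → TAA (Stop) — nonsense.
Codon 6: GAT (Asp) → GTT (Val) — missense.
Codon 7: CTG (Leu) → CTA (Leu) — synonymous.
Codon 8: GAA (Glu) → GGA (Gly) — missense.
Synonymous: 1 of 6.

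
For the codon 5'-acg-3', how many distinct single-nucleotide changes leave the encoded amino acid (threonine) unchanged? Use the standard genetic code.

Position 1: none → 0 synonymous.
Position 2: none → 0 synonymous.
Position 3: ACT, ACC, ACA → 3 synonymous.
Total: 0 + 0 + 3 = 3.

3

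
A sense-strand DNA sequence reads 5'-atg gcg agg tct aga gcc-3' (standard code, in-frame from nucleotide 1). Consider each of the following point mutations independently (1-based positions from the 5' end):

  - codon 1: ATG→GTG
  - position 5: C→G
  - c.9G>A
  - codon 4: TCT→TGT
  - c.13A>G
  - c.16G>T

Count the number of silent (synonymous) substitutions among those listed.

1

Codon 1: ATG (Met) → GTG (Val) — missense.
Codon 2: GCG (Ala) → GGG (Gly) — missense.
Codon 3: AGG (Arg) → AGA (Arg) — synonymous.
Codon 4: TCT (Ser) → TGT (Cys) — missense.
Codon 5: AGA (Arg) → GGA (Gly) — missense.
Codon 6: GCC (Ala) → TCC (Ser) — missense.
Synonymous: 1 of 6.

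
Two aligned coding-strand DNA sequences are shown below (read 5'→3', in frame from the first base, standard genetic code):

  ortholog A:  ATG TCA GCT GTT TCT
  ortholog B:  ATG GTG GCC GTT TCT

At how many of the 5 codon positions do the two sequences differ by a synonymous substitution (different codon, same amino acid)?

Codon 1: ATG Met / ATG Met — identical.
Codon 2: TCA Ser / GTG Val — nonsynonymous.
Codon 3: GCT Ala / GCC Ala — synonymous.
Codon 4: GTT Val / GTT Val — identical.
Codon 5: TCT Ser / TCT Ser — identical.
Synonymous differences: 1.

1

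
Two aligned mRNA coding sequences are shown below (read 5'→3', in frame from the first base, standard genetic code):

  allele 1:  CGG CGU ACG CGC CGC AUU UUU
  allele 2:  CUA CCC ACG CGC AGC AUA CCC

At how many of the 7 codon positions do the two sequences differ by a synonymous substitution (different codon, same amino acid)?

1

Codon 1: CGG Arg / CUA Leu — nonsynonymous.
Codon 2: CGU Arg / CCC Pro — nonsynonymous.
Codon 3: ACG Thr / ACG Thr — identical.
Codon 4: CGC Arg / CGC Arg — identical.
Codon 5: CGC Arg / AGC Ser — nonsynonymous.
Codon 6: AUU Ile / AUA Ile — synonymous.
Codon 7: UUU Phe / CCC Pro — nonsynonymous.
Synonymous differences: 1.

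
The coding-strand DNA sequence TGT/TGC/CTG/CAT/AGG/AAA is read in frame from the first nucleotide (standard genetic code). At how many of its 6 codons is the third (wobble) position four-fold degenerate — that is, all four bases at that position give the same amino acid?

Codon 1 TGT (Cys): third position 2-fold.
Codon 2 TGC (Cys): third position 2-fold.
Codon 3 CTG (Leu): third position 4-fold.
Codon 4 CAT (His): third position 2-fold.
Codon 5 AGG (Arg): third position 2-fold.
Codon 6 AAA (Lys): third position 2-fold.
Four-fold degenerate third positions: 1.

1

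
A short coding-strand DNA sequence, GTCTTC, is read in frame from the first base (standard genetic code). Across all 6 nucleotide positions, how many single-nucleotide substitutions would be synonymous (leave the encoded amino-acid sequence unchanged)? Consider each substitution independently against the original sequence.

Codon 1 (GTC, Val): 3 synonymous substitutions.
Codon 2 (TTC, Phe): 1 synonymous substitution.
Total: 3 + 1 = 4.

4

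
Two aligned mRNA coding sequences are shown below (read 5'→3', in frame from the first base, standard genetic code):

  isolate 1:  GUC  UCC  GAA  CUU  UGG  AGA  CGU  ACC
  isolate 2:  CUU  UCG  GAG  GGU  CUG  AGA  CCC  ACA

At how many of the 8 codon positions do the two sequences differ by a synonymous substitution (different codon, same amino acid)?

3

Codon 1: GUC Val / CUU Leu — nonsynonymous.
Codon 2: UCC Ser / UCG Ser — synonymous.
Codon 3: GAA Glu / GAG Glu — synonymous.
Codon 4: CUU Leu / GGU Gly — nonsynonymous.
Codon 5: UGG Trp / CUG Leu — nonsynonymous.
Codon 6: AGA Arg / AGA Arg — identical.
Codon 7: CGU Arg / CCC Pro — nonsynonymous.
Codon 8: ACC Thr / ACA Thr — synonymous.
Synonymous differences: 3.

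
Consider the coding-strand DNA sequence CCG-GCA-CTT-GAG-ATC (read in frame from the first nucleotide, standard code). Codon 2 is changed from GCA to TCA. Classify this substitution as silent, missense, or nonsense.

Position 4 falls in codon 2: GCA → Ala.
After the substitution the codon is TCA → Ser.
Ala ≠ Ser, so this is a missense mutation.

missense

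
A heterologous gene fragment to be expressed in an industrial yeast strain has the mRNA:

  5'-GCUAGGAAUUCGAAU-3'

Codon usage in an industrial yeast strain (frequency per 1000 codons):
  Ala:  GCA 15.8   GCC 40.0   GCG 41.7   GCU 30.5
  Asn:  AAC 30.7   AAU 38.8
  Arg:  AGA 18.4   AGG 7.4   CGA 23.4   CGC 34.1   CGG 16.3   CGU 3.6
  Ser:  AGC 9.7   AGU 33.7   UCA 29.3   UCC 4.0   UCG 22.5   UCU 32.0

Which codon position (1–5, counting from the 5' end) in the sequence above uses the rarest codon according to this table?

Codon 1 GCU (Ala): 30.5 per 1000.
Codon 2 AGG (Arg): 7.4 per 1000.
Codon 3 AAU (Asn): 38.8 per 1000.
Codon 4 UCG (Ser): 22.5 per 1000.
Codon 5 AAU (Asn): 38.8 per 1000.
Lowest frequency is 7.4 at codon 2.

2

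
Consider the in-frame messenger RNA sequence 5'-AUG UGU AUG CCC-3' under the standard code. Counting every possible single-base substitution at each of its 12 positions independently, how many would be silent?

Codon 1 (AUG, Met): 0 synonymous substitutions.
Codon 2 (UGU, Cys): 1 synonymous substitution.
Codon 3 (AUG, Met): 0 synonymous substitutions.
Codon 4 (CCC, Pro): 3 synonymous substitutions.
Total: 0 + 1 + 0 + 3 = 4.

4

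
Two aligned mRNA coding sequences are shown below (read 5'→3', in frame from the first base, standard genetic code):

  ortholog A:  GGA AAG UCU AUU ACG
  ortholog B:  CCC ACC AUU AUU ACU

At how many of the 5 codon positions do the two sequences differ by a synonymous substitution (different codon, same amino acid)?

1

Codon 1: GGA Gly / CCC Pro — nonsynonymous.
Codon 2: AAG Lys / ACC Thr — nonsynonymous.
Codon 3: UCU Ser / AUU Ile — nonsynonymous.
Codon 4: AUU Ile / AUU Ile — identical.
Codon 5: ACG Thr / ACU Thr — synonymous.
Synonymous differences: 1.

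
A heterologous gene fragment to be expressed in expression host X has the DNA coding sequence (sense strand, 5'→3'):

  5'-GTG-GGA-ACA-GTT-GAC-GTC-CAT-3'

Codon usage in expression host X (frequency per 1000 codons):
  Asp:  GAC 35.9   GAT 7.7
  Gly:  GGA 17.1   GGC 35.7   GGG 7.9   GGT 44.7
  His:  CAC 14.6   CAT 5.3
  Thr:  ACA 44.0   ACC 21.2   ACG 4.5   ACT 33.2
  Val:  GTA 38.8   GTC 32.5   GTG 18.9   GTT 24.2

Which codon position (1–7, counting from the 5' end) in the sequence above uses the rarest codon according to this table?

Codon 1 GTG (Val): 18.9 per 1000.
Codon 2 GGA (Gly): 17.1 per 1000.
Codon 3 ACA (Thr): 44.0 per 1000.
Codon 4 GTT (Val): 24.2 per 1000.
Codon 5 GAC (Asp): 35.9 per 1000.
Codon 6 GTC (Val): 32.5 per 1000.
Codon 7 CAT (His): 5.3 per 1000.
Lowest frequency is 5.3 at codon 7.

7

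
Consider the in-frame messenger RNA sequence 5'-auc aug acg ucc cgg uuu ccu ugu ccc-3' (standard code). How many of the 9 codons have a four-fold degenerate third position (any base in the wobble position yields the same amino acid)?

5

Codon 1 AUC (Ile): third position 3-fold.
Codon 2 AUG (Met): third position 1-fold.
Codon 3 ACG (Thr): third position 4-fold.
Codon 4 UCC (Ser): third position 4-fold.
Codon 5 CGG (Arg): third position 4-fold.
Codon 6 UUU (Phe): third position 2-fold.
Codon 7 CCU (Pro): third position 4-fold.
Codon 8 UGU (Cys): third position 2-fold.
Codon 9 CCC (Pro): third position 4-fold.
Four-fold degenerate third positions: 5.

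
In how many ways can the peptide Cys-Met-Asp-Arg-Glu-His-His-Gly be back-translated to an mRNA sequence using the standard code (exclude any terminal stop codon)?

768

Cys: 2 codons.
Met: 1 codon.
Asp: 2 codons.
Arg: 6 codons.
Glu: 2 codons.
His: 2 codons.
His: 2 codons.
Gly: 4 codons.
2 × 1 × 2 × 6 × 2 × 2 × 2 × 4 = 768.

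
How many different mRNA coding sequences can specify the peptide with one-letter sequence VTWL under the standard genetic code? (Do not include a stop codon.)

96

Val: 4 codons.
Thr: 4 codons.
Trp: 1 codon.
Leu: 6 codons.
4 × 4 × 1 × 6 = 96.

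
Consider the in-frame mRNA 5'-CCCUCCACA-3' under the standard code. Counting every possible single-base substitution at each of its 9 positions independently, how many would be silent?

Codon 1 (CCC, Pro): 3 synonymous substitutions.
Codon 2 (UCC, Ser): 3 synonymous substitutions.
Codon 3 (ACA, Thr): 3 synonymous substitutions.
Total: 3 + 3 + 3 = 9.

9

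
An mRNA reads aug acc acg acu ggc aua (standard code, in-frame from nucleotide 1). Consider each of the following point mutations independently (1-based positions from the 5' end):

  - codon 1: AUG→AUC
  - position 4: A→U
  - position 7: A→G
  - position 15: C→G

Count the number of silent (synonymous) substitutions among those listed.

1

Codon 1: AUG (Met) → AUC (Ile) — missense.
Codon 2: ACC (Thr) → UCC (Ser) — missense.
Codon 3: ACG (Thr) → GCG (Ala) — missense.
Codon 5: GGC (Gly) → GGG (Gly) — synonymous.
Synonymous: 1 of 4.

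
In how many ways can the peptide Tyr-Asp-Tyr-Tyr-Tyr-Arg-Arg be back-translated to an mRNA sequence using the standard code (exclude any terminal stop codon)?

1152

Tyr: 2 codons.
Asp: 2 codons.
Tyr: 2 codons.
Tyr: 2 codons.
Tyr: 2 codons.
Arg: 6 codons.
Arg: 6 codons.
2 × 2 × 2 × 2 × 2 × 6 × 6 = 1152.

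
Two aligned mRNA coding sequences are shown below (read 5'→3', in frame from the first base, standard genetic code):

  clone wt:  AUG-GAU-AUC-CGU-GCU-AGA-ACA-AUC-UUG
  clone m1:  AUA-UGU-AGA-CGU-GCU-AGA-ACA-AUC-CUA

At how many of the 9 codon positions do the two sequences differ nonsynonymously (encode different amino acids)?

Codon 1: AUG Met / AUA Ile — nonsynonymous.
Codon 2: GAU Asp / UGU Cys — nonsynonymous.
Codon 3: AUC Ile / AGA Arg — nonsynonymous.
Codon 4: CGU Arg / CGU Arg — identical.
Codon 5: GCU Ala / GCU Ala — identical.
Codon 6: AGA Arg / AGA Arg — identical.
Codon 7: ACA Thr / ACA Thr — identical.
Codon 8: AUC Ile / AUC Ile — identical.
Codon 9: UUG Leu / CUA Leu — synonymous.
Nonsynonymous differences: 3.

3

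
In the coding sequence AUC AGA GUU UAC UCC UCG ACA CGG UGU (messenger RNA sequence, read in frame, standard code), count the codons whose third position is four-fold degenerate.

Codon 1 AUC (Ile): third position 3-fold.
Codon 2 AGA (Arg): third position 2-fold.
Codon 3 GUU (Val): third position 4-fold.
Codon 4 UAC (Tyr): third position 2-fold.
Codon 5 UCC (Ser): third position 4-fold.
Codon 6 UCG (Ser): third position 4-fold.
Codon 7 ACA (Thr): third position 4-fold.
Codon 8 CGG (Arg): third position 4-fold.
Codon 9 UGU (Cys): third position 2-fold.
Four-fold degenerate third positions: 5.

5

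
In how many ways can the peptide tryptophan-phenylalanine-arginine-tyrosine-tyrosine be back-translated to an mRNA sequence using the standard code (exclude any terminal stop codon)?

Trp: 1 codon.
Phe: 2 codons.
Arg: 6 codons.
Tyr: 2 codons.
Tyr: 2 codons.
1 × 2 × 6 × 2 × 2 = 48.

48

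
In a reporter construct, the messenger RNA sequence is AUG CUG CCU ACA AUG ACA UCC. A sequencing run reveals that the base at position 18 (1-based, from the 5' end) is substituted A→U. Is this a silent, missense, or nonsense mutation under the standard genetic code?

Position 18 falls in codon 6: ACA → Thr.
After the substitution the codon is ACU → Thr.
Both encode Thr, so the change is synonymous.

silent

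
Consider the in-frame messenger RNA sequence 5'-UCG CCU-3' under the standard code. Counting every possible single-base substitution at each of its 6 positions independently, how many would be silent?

6

Codon 1 (UCG, Ser): 3 synonymous substitutions.
Codon 2 (CCU, Pro): 3 synonymous substitutions.
Total: 3 + 3 = 6.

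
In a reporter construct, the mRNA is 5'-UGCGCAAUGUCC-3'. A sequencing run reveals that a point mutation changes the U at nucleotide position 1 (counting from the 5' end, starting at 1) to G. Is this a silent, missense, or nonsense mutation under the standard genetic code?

missense

Position 1 falls in codon 1: UGC → Cys.
After the substitution the codon is GGC → Gly.
Cys ≠ Gly, so this is a missense mutation.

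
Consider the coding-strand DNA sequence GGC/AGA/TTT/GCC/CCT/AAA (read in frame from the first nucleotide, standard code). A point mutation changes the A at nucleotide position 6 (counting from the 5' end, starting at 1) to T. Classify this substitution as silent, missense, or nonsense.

missense

Position 6 falls in codon 2: AGA → Arg.
After the substitution the codon is AGT → Ser.
Arg ≠ Ser, so this is a missense mutation.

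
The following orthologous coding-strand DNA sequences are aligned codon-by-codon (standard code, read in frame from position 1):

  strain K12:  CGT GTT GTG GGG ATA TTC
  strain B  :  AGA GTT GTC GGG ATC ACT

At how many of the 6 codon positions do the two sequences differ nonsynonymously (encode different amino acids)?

1

Codon 1: CGT Arg / AGA Arg — synonymous.
Codon 2: GTT Val / GTT Val — identical.
Codon 3: GTG Val / GTC Val — synonymous.
Codon 4: GGG Gly / GGG Gly — identical.
Codon 5: ATA Ile / ATC Ile — synonymous.
Codon 6: TTC Phe / ACT Thr — nonsynonymous.
Nonsynonymous differences: 1.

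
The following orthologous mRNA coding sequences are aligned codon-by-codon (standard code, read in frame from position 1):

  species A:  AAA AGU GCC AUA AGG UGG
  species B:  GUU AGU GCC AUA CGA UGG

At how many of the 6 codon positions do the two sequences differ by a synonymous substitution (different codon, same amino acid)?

Codon 1: AAA Lys / GUU Val — nonsynonymous.
Codon 2: AGU Ser / AGU Ser — identical.
Codon 3: GCC Ala / GCC Ala — identical.
Codon 4: AUA Ile / AUA Ile — identical.
Codon 5: AGG Arg / CGA Arg — synonymous.
Codon 6: UGG Trp / UGG Trp — identical.
Synonymous differences: 1.

1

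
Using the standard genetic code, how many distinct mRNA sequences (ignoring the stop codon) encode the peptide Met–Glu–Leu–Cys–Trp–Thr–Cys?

Met: 1 codon.
Glu: 2 codons.
Leu: 6 codons.
Cys: 2 codons.
Trp: 1 codon.
Thr: 4 codons.
Cys: 2 codons.
1 × 2 × 6 × 2 × 1 × 4 × 2 = 192.

192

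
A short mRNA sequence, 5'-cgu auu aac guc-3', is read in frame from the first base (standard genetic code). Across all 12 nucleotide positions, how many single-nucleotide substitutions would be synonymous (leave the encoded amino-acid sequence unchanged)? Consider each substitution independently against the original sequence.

9

Codon 1 (CGU, Arg): 3 synonymous substitutions.
Codon 2 (AUU, Ile): 2 synonymous substitutions.
Codon 3 (AAC, Asn): 1 synonymous substitution.
Codon 4 (GUC, Val): 3 synonymous substitutions.
Total: 3 + 2 + 1 + 3 = 9.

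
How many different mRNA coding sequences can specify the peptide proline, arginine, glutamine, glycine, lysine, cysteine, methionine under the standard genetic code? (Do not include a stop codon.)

768

Pro: 4 codons.
Arg: 6 codons.
Gln: 2 codons.
Gly: 4 codons.
Lys: 2 codons.
Cys: 2 codons.
Met: 1 codon.
4 × 6 × 2 × 4 × 2 × 2 × 1 = 768.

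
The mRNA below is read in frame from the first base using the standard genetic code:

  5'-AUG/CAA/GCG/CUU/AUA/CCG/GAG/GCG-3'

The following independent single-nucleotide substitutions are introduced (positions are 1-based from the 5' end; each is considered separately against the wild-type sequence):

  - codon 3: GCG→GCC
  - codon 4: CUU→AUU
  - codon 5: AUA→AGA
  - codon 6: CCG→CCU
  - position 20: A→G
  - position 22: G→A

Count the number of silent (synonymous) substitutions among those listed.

Codon 3: GCG (Ala) → GCC (Ala) — synonymous.
Codon 4: CUU (Leu) → AUU (Ile) — missense.
Codon 5: AUA (Ile) → AGA (Arg) — missense.
Codon 6: CCG (Pro) → CCU (Pro) — synonymous.
Codon 7: GAG (Glu) → GGG (Gly) — missense.
Codon 8: GCG (Ala) → ACG (Thr) — missense.
Synonymous: 2 of 6.

2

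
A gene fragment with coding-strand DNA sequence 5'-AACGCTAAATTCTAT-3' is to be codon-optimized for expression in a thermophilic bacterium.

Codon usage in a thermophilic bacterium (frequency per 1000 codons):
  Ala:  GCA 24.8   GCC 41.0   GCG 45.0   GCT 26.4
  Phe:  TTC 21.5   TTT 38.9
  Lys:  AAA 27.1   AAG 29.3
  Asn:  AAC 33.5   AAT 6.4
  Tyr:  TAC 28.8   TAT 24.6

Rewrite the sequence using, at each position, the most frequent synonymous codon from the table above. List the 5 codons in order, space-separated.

AAC GCG AAG TTT TAC

Codon 1 (Asn): best is AAC at 33.5.
Codon 2 (Ala): best is GCG at 45.0.
Codon 3 (Lys): best is AAG at 29.3.
Codon 4 (Phe): best is TTT at 38.9.
Codon 5 (Tyr): best is TAC at 28.8.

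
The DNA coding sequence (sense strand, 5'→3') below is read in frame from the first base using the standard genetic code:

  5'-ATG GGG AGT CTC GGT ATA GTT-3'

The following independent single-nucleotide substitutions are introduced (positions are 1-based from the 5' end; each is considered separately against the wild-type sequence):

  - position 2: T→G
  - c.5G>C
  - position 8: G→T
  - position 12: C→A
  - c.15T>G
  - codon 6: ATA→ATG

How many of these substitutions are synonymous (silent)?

2

Codon 1: ATG (Met) → AGG (Arg) — missense.
Codon 2: GGG (Gly) → GCG (Ala) — missense.
Codon 3: AGT (Ser) → ATT (Ile) — missense.
Codon 4: CTC (Leu) → CTA (Leu) — synonymous.
Codon 5: GGT (Gly) → GGG (Gly) — synonymous.
Codon 6: ATA (Ile) → ATG (Met) — missense.
Synonymous: 2 of 6.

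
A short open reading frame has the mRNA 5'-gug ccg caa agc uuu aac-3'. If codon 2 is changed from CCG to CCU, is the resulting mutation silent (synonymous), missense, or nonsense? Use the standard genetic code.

silent

Position 6 falls in codon 2: CCG → Pro.
After the substitution the codon is CCU → Pro.
Both encode Pro, so the change is synonymous.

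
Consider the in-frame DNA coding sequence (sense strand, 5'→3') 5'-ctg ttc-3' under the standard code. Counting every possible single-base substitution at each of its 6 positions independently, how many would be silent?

Codon 1 (CTG, Leu): 4 synonymous substitutions.
Codon 2 (TTC, Phe): 1 synonymous substitution.
Total: 4 + 1 = 5.

5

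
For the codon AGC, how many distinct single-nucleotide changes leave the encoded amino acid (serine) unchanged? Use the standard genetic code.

1

Position 1: none → 0 synonymous.
Position 2: none → 0 synonymous.
Position 3: AGU → 1 synonymous.
Total: 0 + 0 + 1 = 1.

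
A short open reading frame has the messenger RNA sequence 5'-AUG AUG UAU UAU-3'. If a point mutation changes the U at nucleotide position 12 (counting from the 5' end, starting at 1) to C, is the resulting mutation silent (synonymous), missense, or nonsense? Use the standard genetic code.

Position 12 falls in codon 4: UAU → Tyr.
After the substitution the codon is UAC → Tyr.
Both encode Tyr, so the change is synonymous.

silent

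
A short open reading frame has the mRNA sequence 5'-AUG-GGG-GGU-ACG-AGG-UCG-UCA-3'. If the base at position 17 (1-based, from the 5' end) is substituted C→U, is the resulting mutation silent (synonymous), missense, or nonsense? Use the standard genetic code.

missense

Position 17 falls in codon 6: UCG → Ser.
After the substitution the codon is UUG → Leu.
Ser ≠ Leu, so this is a missense mutation.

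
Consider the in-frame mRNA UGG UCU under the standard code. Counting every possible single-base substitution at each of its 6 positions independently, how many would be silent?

Codon 1 (UGG, Trp): 0 synonymous substitutions.
Codon 2 (UCU, Ser): 3 synonymous substitutions.
Total: 0 + 3 = 3.

3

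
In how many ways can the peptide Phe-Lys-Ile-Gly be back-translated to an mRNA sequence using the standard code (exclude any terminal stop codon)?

Phe: 2 codons.
Lys: 2 codons.
Ile: 3 codons.
Gly: 4 codons.
2 × 2 × 3 × 4 = 48.

48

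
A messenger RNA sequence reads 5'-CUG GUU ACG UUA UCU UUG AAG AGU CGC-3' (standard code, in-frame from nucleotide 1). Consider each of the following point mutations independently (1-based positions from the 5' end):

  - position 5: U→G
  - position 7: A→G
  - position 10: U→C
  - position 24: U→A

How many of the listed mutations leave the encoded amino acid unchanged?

Codon 2: GUU (Val) → GGU (Gly) — missense.
Codon 3: ACG (Thr) → GCG (Ala) — missense.
Codon 4: UUA (Leu) → CUA (Leu) — synonymous.
Codon 8: AGU (Ser) → AGA (Arg) — missense.
Synonymous: 1 of 4.

1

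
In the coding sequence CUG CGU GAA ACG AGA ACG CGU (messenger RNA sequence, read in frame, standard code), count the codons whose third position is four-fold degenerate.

5

Codon 1 CUG (Leu): third position 4-fold.
Codon 2 CGU (Arg): third position 4-fold.
Codon 3 GAA (Glu): third position 2-fold.
Codon 4 ACG (Thr): third position 4-fold.
Codon 5 AGA (Arg): third position 2-fold.
Codon 6 ACG (Thr): third position 4-fold.
Codon 7 CGU (Arg): third position 4-fold.
Four-fold degenerate third positions: 5.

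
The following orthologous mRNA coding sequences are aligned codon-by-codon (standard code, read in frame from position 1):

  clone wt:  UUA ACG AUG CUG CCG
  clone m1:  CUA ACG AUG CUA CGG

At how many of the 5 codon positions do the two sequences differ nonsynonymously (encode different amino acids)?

1

Codon 1: UUA Leu / CUA Leu — synonymous.
Codon 2: ACG Thr / ACG Thr — identical.
Codon 3: AUG Met / AUG Met — identical.
Codon 4: CUG Leu / CUA Leu — synonymous.
Codon 5: CCG Pro / CGG Arg — nonsynonymous.
Nonsynonymous differences: 1.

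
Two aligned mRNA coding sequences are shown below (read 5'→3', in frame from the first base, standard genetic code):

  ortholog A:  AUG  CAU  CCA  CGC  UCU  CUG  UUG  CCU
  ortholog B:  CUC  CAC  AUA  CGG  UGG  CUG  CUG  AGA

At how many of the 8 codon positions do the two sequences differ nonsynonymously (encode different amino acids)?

Codon 1: AUG Met / CUC Leu — nonsynonymous.
Codon 2: CAU His / CAC His — synonymous.
Codon 3: CCA Pro / AUA Ile — nonsynonymous.
Codon 4: CGC Arg / CGG Arg — synonymous.
Codon 5: UCU Ser / UGG Trp — nonsynonymous.
Codon 6: CUG Leu / CUG Leu — identical.
Codon 7: UUG Leu / CUG Leu — synonymous.
Codon 8: CCU Pro / AGA Arg — nonsynonymous.
Nonsynonymous differences: 4.

4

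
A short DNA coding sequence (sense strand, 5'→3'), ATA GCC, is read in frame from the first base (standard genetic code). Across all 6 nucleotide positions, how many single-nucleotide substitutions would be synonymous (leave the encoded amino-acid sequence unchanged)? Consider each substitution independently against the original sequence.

Codon 1 (ATA, Ile): 2 synonymous substitutions.
Codon 2 (GCC, Ala): 3 synonymous substitutions.
Total: 2 + 3 = 5.

5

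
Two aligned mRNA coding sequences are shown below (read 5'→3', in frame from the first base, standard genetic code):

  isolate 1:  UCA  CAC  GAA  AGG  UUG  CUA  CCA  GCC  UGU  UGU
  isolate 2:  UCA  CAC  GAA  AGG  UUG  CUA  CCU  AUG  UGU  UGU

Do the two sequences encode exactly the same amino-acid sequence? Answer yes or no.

Codon 1: UCA Ser / UCA Ser — identical.
Codon 2: CAC His / CAC His — identical.
Codon 3: GAA Glu / GAA Glu — identical.
Codon 4: AGG Arg / AGG Arg — identical.
Codon 5: UUG Leu / UUG Leu — identical.
Codon 6: CUA Leu / CUA Leu — identical.
Codon 7: CCA Pro / CCU Pro — synonymous.
Codon 8: GCC Ala / AUG Met — nonsynonymous.
Codon 9: UGU Cys / UGU Cys — identical.
Codon 10: UGU Cys / UGU Cys — identical.
Nonsynonymous differences: 1 → different protein.

no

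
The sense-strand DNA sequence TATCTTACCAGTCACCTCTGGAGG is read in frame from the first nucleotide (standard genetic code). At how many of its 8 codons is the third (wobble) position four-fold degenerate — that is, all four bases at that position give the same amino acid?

3

Codon 1 TAT (Tyr): third position 2-fold.
Codon 2 CTT (Leu): third position 4-fold.
Codon 3 ACC (Thr): third position 4-fold.
Codon 4 AGT (Ser): third position 2-fold.
Codon 5 CAC (His): third position 2-fold.
Codon 6 CTC (Leu): third position 4-fold.
Codon 7 TGG (Trp): third position 1-fold.
Codon 8 AGG (Arg): third position 2-fold.
Four-fold degenerate third positions: 3.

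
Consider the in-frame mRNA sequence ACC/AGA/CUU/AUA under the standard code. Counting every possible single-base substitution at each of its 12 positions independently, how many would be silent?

Codon 1 (ACC, Thr): 3 synonymous substitutions.
Codon 2 (AGA, Arg): 2 synonymous substitutions.
Codon 3 (CUU, Leu): 3 synonymous substitutions.
Codon 4 (AUA, Ile): 2 synonymous substitutions.
Total: 3 + 2 + 3 + 2 = 10.

10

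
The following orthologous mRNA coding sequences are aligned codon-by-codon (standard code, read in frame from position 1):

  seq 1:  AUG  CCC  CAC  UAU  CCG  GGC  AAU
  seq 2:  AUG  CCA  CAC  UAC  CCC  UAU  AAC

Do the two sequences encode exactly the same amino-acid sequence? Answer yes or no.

Codon 1: AUG Met / AUG Met — identical.
Codon 2: CCC Pro / CCA Pro — synonymous.
Codon 3: CAC His / CAC His — identical.
Codon 4: UAU Tyr / UAC Tyr — synonymous.
Codon 5: CCG Pro / CCC Pro — synonymous.
Codon 6: GGC Gly / UAU Tyr — nonsynonymous.
Codon 7: AAU Asn / AAC Asn — synonymous.
Nonsynonymous differences: 1 → different protein.

no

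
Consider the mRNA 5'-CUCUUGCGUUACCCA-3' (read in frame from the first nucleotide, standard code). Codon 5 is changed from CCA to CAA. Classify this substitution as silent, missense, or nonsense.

missense

Position 14 falls in codon 5: CCA → Pro.
After the substitution the codon is CAA → Gln.
Pro ≠ Gln, so this is a missense mutation.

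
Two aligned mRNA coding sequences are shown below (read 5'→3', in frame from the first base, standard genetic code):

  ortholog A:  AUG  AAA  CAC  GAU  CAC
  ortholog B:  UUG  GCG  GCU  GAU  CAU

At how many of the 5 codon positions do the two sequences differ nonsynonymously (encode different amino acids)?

Codon 1: AUG Met / UUG Leu — nonsynonymous.
Codon 2: AAA Lys / GCG Ala — nonsynonymous.
Codon 3: CAC His / GCU Ala — nonsynonymous.
Codon 4: GAU Asp / GAU Asp — identical.
Codon 5: CAC His / CAU His — synonymous.
Nonsynonymous differences: 3.

3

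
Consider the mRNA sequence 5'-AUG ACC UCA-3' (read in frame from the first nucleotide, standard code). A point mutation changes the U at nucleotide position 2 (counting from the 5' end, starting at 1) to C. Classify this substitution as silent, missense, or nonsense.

missense

Position 2 falls in codon 1: AUG → Met.
After the substitution the codon is ACG → Thr.
Met ≠ Thr, so this is a missense mutation.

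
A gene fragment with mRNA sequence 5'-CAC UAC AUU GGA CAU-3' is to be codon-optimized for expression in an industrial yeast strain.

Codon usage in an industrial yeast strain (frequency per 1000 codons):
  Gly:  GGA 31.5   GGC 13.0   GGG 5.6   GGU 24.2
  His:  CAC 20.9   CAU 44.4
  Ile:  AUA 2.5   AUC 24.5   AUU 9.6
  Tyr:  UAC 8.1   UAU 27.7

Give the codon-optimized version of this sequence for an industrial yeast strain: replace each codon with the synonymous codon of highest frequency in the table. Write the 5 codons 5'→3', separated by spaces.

CAU UAU AUC GGA CAU

Codon 1 (His): best is CAU at 44.4.
Codon 2 (Tyr): best is UAU at 27.7.
Codon 3 (Ile): best is AUC at 24.5.
Codon 4 (Gly): best is GGA at 31.5.
Codon 5 (His): best is CAU at 44.4.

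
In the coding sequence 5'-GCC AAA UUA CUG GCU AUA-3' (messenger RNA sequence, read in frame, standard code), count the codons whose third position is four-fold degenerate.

Codon 1 GCC (Ala): third position 4-fold.
Codon 2 AAA (Lys): third position 2-fold.
Codon 3 UUA (Leu): third position 2-fold.
Codon 4 CUG (Leu): third position 4-fold.
Codon 5 GCU (Ala): third position 4-fold.
Codon 6 AUA (Ile): third position 3-fold.
Four-fold degenerate third positions: 3.

3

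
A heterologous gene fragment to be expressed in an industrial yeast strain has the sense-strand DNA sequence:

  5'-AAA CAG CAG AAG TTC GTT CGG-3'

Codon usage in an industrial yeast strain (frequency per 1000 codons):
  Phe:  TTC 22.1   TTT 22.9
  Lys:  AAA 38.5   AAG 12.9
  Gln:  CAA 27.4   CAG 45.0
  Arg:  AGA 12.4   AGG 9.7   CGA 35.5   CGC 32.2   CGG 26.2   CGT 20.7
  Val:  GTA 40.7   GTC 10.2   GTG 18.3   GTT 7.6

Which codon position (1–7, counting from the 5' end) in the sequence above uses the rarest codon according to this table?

Codon 1 AAA (Lys): 38.5 per 1000.
Codon 2 CAG (Gln): 45.0 per 1000.
Codon 3 CAG (Gln): 45.0 per 1000.
Codon 4 AAG (Lys): 12.9 per 1000.
Codon 5 TTC (Phe): 22.1 per 1000.
Codon 6 GTT (Val): 7.6 per 1000.
Codon 7 CGG (Arg): 26.2 per 1000.
Lowest frequency is 7.6 at codon 6.

6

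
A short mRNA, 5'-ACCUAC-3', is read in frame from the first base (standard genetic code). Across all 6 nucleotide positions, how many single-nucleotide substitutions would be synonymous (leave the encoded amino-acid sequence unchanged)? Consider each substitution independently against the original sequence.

4

Codon 1 (ACC, Thr): 3 synonymous substitutions.
Codon 2 (UAC, Tyr): 1 synonymous substitution.
Total: 3 + 1 = 4.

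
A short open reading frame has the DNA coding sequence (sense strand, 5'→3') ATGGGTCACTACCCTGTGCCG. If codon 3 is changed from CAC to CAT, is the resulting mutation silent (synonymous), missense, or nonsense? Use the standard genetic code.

silent

Position 9 falls in codon 3: CAC → His.
After the substitution the codon is CAT → His.
Both encode His, so the change is synonymous.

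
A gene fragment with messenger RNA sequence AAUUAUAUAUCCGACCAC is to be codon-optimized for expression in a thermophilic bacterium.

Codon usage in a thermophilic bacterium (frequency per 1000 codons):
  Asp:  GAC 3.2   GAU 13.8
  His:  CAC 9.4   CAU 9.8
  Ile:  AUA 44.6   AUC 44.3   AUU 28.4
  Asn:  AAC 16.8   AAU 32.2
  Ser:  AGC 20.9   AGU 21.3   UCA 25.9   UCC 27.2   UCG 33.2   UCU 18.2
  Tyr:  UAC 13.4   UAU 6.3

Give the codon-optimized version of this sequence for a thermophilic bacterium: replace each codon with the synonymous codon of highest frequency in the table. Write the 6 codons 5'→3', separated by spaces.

Codon 1 (Asn): best is AAU at 32.2.
Codon 2 (Tyr): best is UAC at 13.4.
Codon 3 (Ile): best is AUA at 44.6.
Codon 4 (Ser): best is UCG at 33.2.
Codon 5 (Asp): best is GAU at 13.8.
Codon 6 (His): best is CAU at 9.8.

AAU UAC AUA UCG GAU CAU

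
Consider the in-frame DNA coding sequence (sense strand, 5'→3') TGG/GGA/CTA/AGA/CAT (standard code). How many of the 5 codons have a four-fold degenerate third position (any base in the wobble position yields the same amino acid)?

2

Codon 1 TGG (Trp): third position 1-fold.
Codon 2 GGA (Gly): third position 4-fold.
Codon 3 CTA (Leu): third position 4-fold.
Codon 4 AGA (Arg): third position 2-fold.
Codon 5 CAT (His): third position 2-fold.
Four-fold degenerate third positions: 2.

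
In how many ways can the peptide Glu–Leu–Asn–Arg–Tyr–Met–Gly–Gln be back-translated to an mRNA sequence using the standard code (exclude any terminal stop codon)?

2304

Glu: 2 codons.
Leu: 6 codons.
Asn: 2 codons.
Arg: 6 codons.
Tyr: 2 codons.
Met: 1 codon.
Gly: 4 codons.
Gln: 2 codons.
2 × 6 × 2 × 6 × 2 × 1 × 4 × 2 = 2304.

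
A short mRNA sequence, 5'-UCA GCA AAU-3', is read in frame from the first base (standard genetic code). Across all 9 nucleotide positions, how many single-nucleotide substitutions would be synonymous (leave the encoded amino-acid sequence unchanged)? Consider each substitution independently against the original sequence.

7

Codon 1 (UCA, Ser): 3 synonymous substitutions.
Codon 2 (GCA, Ala): 3 synonymous substitutions.
Codon 3 (AAU, Asn): 1 synonymous substitution.
Total: 3 + 3 + 1 = 7.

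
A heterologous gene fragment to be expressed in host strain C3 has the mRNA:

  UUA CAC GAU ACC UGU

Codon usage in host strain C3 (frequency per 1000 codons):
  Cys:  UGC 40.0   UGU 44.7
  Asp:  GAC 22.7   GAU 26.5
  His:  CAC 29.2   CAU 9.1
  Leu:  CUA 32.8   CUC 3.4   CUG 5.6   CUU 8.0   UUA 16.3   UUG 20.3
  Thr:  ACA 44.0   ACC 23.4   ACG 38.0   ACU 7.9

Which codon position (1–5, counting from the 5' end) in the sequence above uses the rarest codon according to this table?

1

Codon 1 UUA (Leu): 16.3 per 1000.
Codon 2 CAC (His): 29.2 per 1000.
Codon 3 GAU (Asp): 26.5 per 1000.
Codon 4 ACC (Thr): 23.4 per 1000.
Codon 5 UGU (Cys): 44.7 per 1000.
Lowest frequency is 16.3 at codon 1.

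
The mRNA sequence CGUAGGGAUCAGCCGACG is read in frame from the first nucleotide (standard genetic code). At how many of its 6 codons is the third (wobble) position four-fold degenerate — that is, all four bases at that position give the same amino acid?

3

Codon 1 CGU (Arg): third position 4-fold.
Codon 2 AGG (Arg): third position 2-fold.
Codon 3 GAU (Asp): third position 2-fold.
Codon 4 CAG (Gln): third position 2-fold.
Codon 5 CCG (Pro): third position 4-fold.
Codon 6 ACG (Thr): third position 4-fold.
Four-fold degenerate third positions: 3.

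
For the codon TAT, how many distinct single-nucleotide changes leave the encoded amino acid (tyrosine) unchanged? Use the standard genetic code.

Position 1: none → 0 synonymous.
Position 2: none → 0 synonymous.
Position 3: TAC → 1 synonymous.
Total: 0 + 0 + 1 = 1.

1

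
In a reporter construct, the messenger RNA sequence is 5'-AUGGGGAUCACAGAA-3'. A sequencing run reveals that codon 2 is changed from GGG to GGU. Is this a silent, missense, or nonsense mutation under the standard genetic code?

silent

Position 6 falls in codon 2: GGG → Gly.
After the substitution the codon is GGU → Gly.
Both encode Gly, so the change is synonymous.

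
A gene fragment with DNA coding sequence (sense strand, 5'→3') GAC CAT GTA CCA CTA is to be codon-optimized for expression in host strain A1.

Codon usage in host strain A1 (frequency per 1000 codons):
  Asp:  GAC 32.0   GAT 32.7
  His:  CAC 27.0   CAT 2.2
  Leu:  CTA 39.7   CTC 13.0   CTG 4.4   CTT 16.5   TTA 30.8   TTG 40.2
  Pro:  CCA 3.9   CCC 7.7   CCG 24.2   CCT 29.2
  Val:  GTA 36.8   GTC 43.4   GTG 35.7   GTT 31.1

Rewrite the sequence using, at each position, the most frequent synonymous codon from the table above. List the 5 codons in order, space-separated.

GAT CAC GTC CCT TTG

Codon 1 (Asp): best is GAT at 32.7.
Codon 2 (His): best is CAC at 27.0.
Codon 3 (Val): best is GTC at 43.4.
Codon 4 (Pro): best is CCT at 29.2.
Codon 5 (Leu): best is TTG at 40.2.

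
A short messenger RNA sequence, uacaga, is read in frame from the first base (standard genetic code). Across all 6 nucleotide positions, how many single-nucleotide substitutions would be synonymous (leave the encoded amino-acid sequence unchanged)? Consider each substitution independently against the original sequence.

Codon 1 (UAC, Tyr): 1 synonymous substitution.
Codon 2 (AGA, Arg): 2 synonymous substitutions.
Total: 1 + 2 = 3.

3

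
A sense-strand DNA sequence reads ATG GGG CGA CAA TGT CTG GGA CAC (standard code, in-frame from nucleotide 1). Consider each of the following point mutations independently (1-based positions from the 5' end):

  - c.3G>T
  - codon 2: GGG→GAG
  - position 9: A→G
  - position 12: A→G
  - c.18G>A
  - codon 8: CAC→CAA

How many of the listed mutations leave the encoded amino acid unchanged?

3

Codon 1: ATG (Met) → ATT (Ile) — missense.
Codon 2: GGG (Gly) → GAG (Glu) — missense.
Codon 3: CGA (Arg) → CGG (Arg) — synonymous.
Codon 4: CAA (Gln) → CAG (Gln) — synonymous.
Codon 6: CTG (Leu) → CTA (Leu) — synonymous.
Codon 8: CAC (His) → CAA (Gln) — missense.
Synonymous: 3 of 6.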